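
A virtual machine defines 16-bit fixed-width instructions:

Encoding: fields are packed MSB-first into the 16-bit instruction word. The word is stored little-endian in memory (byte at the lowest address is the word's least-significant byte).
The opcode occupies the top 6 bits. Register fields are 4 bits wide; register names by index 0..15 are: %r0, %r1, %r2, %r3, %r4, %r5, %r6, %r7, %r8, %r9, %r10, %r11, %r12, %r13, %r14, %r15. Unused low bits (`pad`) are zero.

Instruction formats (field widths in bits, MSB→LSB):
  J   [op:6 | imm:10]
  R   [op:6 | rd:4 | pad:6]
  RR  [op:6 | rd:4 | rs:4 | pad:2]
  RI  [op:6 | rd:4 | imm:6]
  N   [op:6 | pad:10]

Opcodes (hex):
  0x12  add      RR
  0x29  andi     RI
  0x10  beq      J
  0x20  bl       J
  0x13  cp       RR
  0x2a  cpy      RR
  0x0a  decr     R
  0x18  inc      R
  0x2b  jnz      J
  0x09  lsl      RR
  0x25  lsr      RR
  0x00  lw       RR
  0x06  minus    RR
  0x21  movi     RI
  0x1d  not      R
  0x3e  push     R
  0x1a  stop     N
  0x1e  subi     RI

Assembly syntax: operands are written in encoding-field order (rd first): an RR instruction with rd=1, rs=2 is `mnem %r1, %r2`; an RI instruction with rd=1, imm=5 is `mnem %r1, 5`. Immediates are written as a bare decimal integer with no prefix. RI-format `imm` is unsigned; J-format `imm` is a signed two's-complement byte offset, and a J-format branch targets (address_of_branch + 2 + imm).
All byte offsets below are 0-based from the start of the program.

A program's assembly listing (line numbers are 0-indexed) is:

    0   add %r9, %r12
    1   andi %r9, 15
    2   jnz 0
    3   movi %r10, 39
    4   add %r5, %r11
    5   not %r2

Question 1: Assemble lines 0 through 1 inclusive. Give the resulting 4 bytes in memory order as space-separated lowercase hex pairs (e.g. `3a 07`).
line 0 (add): pack op=0x12:6|rd=9:4|rs=12:4|pad=0:2 = 0x4a70; little→ 70 4a
line 1 (andi): pack op=0x29:6|rd=9:4|imm=15:6 = 0xa64f; little→ 4f a6

70 4a 4f a6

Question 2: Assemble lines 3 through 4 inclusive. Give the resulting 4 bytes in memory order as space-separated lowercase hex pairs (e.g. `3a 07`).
line 3 (movi): pack op=0x21:6|rd=10:4|imm=39:6 = 0x86a7; little→ a7 86
line 4 (add): pack op=0x12:6|rd=5:4|rs=11:4|pad=0:2 = 0x496c; little→ 6c 49

a7 86 6c 49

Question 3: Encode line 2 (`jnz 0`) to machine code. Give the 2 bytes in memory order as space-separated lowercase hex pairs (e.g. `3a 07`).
line 2 (jnz): pack op=0x2b:6|imm=0:10 = 0xac00; little→ 00 ac

00 ac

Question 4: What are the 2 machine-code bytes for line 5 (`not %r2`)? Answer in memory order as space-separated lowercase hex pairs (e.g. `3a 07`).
80 74

5. not fields op=0x1d:6|rd=2:4|pad=0:6 → word 7480h → 80 74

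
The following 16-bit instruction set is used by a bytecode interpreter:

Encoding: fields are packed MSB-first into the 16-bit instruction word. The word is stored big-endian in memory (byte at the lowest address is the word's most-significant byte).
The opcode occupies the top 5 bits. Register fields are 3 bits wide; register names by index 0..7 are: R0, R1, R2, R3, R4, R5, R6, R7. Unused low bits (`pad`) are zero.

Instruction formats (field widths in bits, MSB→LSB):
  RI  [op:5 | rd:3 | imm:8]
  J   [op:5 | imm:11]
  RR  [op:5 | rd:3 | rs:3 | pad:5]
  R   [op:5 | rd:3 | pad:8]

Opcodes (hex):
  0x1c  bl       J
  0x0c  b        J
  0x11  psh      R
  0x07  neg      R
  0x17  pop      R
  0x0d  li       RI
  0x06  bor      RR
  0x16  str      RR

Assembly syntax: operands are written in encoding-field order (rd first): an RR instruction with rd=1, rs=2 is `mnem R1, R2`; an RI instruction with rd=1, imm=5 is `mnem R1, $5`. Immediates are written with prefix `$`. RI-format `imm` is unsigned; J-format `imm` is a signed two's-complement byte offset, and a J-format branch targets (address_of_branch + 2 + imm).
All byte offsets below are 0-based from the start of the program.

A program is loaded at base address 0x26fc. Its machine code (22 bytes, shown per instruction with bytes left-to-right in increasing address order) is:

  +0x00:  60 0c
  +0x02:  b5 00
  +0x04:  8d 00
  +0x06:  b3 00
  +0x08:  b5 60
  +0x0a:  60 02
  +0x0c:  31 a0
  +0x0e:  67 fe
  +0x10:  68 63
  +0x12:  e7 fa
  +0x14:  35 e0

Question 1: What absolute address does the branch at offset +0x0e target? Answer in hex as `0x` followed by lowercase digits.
off 0x0e: read 67 fe as big → 0x67fe
  op=0x67fe>>11=0xc ⇒ b (J)
  [10:0] imm=2046 (s11→-2) = $-2
  target = base 0x26fc + off 0x0e + 2 + imm -2 = 0x270a

0x270a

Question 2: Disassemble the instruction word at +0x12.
bl $-6

off 0x12: read e7 fa as big → 0xe7fa
  opcode bits[15:11]=0x1c: bl/J
  imm@[10:0]=0x7fa (s11→-6) ⇒ $-6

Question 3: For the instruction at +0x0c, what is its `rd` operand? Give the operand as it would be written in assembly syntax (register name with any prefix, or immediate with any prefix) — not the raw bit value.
R1

[0c] 31 a0 → 0x31a0
  opcode bits[15:11]=0x6: bor/RR
  [10:8] rd=1 = R1
  [7:5] rs=5 = R5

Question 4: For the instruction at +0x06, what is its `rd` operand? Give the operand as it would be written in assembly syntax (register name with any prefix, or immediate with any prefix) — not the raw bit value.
R3

+0x06: b3 00 ⇒ word 0xb300 (big)
  opcode bits[15:11]=0x16: str/RR
  rd: (w>>8)&0x7=0x3 → R3
  rs: (w>>5)&0x7=0x0 → R0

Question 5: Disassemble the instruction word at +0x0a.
b $2

+0x0a: 60 02 ⇒ word 0x6002 (big)
  opcode bits[15:11]=0xc: b/J
  imm: (w>>0)&0x7ff=0x2 → $2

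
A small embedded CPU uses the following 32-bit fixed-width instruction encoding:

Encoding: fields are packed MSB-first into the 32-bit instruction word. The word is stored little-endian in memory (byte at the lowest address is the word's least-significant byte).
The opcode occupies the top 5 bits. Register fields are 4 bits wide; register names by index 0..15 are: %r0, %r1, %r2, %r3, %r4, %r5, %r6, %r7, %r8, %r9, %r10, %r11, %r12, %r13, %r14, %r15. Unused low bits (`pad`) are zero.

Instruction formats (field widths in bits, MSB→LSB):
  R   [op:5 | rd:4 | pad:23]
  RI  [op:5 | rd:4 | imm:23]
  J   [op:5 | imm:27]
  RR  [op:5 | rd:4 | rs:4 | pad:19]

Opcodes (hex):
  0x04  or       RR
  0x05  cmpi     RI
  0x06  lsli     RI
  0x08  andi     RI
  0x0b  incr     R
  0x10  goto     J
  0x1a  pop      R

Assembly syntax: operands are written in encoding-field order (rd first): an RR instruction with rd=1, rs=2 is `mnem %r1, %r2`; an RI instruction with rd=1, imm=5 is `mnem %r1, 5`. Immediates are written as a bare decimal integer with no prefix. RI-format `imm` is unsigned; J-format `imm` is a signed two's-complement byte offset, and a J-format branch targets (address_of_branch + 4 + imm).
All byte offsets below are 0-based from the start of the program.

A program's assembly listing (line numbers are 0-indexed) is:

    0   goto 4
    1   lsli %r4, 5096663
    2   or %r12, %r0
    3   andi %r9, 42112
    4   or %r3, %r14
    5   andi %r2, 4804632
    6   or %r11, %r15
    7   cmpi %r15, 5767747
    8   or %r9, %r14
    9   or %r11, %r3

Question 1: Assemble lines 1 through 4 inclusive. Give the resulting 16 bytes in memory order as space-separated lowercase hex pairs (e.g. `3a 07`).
L1: lsli op=0x6:5|rd=4:4|imm=5096663:23 ⇒ 0x324dc4d7 ⇒ little d7 c4 4d 32
L2: or op=0x4:5|rd=12:4|rs=0:4|pad=0:19 ⇒ 0x26000000 ⇒ little 00 00 00 26
L3: andi op=0x8:5|rd=9:4|imm=42112:23 ⇒ 0x4480a480 ⇒ little 80 a4 80 44
L4: or op=0x4:5|rd=3:4|rs=14:4|pad=0:19 ⇒ 0x21f00000 ⇒ little 00 00 f0 21

d7 c4 4d 32 00 00 00 26 80 a4 80 44 00 00 f0 21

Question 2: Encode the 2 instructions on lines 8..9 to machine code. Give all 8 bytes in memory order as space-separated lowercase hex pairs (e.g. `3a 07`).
00 00 f0 24 00 00 98 25

line 8 (or): pack op=0x4:5|rd=9:4|rs=14:4|pad=0:19 = 0x24f00000; little→ 00 00 f0 24
line 9 (or): pack op=0x4:5|rd=11:4|rs=3:4|pad=0:19 = 0x25980000; little→ 00 00 98 25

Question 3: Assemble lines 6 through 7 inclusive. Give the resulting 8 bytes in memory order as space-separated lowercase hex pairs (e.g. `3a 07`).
00 00 f8 25 43 02 d8 2f

L6: or op=0x4:5|rd=11:4|rs=15:4|pad=0:19 ⇒ 0x25f80000 ⇒ little 00 00 f8 25
L7: cmpi op=0x5:5|rd=15:4|imm=5767747:23 ⇒ 0x2fd80243 ⇒ little 43 02 d8 2f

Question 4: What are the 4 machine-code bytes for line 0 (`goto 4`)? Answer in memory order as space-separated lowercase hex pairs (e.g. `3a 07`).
0. goto fields op=0x10:5|imm=4:27 → word 80000004h → 04 00 00 80

04 00 00 80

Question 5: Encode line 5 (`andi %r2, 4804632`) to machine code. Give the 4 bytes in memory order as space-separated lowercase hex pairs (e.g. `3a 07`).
18 50 49 41

line 5 (andi): pack op=0x8:5|rd=2:4|imm=4804632:23 = 0x41495018; little→ 18 50 49 41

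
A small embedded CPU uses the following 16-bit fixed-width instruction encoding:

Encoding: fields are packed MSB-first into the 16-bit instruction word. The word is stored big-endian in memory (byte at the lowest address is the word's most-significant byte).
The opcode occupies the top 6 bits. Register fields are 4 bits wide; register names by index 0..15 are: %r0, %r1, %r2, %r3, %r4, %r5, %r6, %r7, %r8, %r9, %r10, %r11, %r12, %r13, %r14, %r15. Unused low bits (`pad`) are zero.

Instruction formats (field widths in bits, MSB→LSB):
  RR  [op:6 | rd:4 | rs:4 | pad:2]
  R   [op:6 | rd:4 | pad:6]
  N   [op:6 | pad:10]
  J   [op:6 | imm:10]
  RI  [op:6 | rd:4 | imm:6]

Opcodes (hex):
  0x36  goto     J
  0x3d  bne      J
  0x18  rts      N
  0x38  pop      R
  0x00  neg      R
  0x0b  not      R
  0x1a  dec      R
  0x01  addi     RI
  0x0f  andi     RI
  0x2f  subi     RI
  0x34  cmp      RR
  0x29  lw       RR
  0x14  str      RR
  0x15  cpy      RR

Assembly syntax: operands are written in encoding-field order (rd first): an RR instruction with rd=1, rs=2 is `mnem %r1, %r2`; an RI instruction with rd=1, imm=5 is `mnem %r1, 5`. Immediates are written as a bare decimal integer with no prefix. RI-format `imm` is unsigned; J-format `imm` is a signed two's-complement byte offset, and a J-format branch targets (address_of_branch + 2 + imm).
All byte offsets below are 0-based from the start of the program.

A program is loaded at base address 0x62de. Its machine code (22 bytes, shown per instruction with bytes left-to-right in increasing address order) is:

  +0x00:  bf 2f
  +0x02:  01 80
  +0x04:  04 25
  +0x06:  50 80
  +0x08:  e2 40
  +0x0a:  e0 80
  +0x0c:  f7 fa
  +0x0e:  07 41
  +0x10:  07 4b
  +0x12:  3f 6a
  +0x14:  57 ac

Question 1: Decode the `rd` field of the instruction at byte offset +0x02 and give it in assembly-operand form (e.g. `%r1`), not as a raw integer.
%r6

+0x02: 01 80 ⇒ word 0x0180 (big)
  op=0x0180>>10=0x0 ⇒ neg (R)
  rd: (w>>6)&0xf=0x6 → %r6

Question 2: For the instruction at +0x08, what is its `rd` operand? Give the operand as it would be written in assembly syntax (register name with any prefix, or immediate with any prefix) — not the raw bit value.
off 0x08: read e2 40 as big → 0xe240
  top 6b → 0x38 → pop [R]
  rd: (w>>6)&0xf=0x9 → %r9

%r9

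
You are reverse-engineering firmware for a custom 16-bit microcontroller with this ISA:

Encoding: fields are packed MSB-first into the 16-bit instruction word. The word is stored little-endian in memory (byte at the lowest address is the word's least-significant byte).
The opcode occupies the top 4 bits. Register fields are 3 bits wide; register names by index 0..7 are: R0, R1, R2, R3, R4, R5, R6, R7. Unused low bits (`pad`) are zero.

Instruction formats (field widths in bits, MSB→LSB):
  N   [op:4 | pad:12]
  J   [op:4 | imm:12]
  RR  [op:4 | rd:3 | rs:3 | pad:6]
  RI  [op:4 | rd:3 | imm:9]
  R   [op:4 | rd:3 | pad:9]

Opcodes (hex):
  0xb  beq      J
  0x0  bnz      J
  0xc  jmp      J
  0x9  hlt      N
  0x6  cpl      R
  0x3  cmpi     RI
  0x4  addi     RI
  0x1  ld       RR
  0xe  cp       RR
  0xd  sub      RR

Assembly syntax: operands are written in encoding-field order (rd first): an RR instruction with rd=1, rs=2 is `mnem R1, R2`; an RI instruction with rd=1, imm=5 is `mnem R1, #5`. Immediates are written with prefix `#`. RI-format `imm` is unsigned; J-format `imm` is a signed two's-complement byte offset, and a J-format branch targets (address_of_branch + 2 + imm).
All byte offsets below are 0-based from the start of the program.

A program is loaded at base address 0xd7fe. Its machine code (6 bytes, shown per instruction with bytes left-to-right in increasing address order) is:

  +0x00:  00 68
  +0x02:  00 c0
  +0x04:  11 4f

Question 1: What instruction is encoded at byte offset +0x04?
addi R7, #273

off 0x04: read 11 4f as little → 0x4f11
  top 4b → 0x4 → addi [RI]
  rd: (w>>9)&0x7=0x7 → R7
  imm: (w>>0)&0x1ff=0x111 → #273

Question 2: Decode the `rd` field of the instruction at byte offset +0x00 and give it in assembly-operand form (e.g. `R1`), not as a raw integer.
off 0x00: read 00 68 as little → 0x6800
  top 4b → 0x6 → cpl [R]
  rd: (w>>9)&0x7=0x4 → R4

R4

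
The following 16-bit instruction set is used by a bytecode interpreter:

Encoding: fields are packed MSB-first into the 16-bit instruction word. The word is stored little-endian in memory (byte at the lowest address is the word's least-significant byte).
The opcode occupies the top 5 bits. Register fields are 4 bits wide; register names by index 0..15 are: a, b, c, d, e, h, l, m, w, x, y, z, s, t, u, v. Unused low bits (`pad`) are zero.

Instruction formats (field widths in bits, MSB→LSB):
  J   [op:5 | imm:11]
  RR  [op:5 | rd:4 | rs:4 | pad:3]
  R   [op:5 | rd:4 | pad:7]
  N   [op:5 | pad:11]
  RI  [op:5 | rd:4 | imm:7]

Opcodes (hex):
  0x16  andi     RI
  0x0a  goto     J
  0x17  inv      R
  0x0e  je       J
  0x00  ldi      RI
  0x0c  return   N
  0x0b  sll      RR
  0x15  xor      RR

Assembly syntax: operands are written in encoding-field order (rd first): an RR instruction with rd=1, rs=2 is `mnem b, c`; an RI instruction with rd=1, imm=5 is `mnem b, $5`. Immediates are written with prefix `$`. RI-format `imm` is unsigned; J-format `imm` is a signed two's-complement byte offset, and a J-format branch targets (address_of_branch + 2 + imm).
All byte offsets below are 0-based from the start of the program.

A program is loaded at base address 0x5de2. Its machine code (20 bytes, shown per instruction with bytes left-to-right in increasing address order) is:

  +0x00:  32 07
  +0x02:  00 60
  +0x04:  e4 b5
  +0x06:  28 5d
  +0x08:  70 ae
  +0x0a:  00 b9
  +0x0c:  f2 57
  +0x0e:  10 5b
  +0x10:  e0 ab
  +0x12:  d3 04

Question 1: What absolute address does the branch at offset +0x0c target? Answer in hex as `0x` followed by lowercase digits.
0x5de2

off 0x0c: read f2 57 as little → 0x57f2
  opcode bits[15:11]=0xa: goto/J
  [10:0] imm=2034 (s11→-14) = $-14
  target = base 0x5de2 + off 0x0c + 2 + imm -14 = 0x5de2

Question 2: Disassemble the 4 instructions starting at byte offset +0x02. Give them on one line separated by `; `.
return; andi z, $100; sll y, h; xor s, u

+0x02: 00 60 ⇒ word 0x6000 (little)
  op=0x6000>>11=0xc ⇒ return (N)
+0x04: e4 b5 ⇒ word 0xb5e4 (little)
  op=0xb5e4>>11=0x16 ⇒ andi (RI)
  rd: (w>>7)&0xf=0xb → z
  imm: (w>>0)&0x7f=0x64 → $100
+0x06: 28 5d ⇒ word 0x5d28 (little)
  op=0x5d28>>11=0xb ⇒ sll (RR)
  rd: (w>>7)&0xf=0xa → y
  rs: (w>>3)&0xf=0x5 → h
+0x08: 70 ae ⇒ word 0xae70 (little)
  op=0xae70>>11=0x15 ⇒ xor (RR)
  rd: (w>>7)&0xf=0xc → s
  rs: (w>>3)&0xf=0xe → u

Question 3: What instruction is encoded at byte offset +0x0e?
[0e] 10 5b → 0x5b10
  op=0x5b10>>11=0xb ⇒ sll (RR)
  [10:7] rd=6 = l
  [6:3] rs=2 = c

sll l, c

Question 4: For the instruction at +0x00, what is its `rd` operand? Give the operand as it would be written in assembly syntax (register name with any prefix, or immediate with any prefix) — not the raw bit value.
off 0x00: read 32 07 as little → 0x0732
  op=0x0732>>11=0x0 ⇒ ldi (RI)
  [10:7] rd=14 = u
  [6:0] imm=50 = $50

u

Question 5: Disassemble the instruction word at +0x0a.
[0a] 00 b9 → 0xb900
  opcode bits[15:11]=0x17: inv/R
  [10:7] rd=2 = c

inv c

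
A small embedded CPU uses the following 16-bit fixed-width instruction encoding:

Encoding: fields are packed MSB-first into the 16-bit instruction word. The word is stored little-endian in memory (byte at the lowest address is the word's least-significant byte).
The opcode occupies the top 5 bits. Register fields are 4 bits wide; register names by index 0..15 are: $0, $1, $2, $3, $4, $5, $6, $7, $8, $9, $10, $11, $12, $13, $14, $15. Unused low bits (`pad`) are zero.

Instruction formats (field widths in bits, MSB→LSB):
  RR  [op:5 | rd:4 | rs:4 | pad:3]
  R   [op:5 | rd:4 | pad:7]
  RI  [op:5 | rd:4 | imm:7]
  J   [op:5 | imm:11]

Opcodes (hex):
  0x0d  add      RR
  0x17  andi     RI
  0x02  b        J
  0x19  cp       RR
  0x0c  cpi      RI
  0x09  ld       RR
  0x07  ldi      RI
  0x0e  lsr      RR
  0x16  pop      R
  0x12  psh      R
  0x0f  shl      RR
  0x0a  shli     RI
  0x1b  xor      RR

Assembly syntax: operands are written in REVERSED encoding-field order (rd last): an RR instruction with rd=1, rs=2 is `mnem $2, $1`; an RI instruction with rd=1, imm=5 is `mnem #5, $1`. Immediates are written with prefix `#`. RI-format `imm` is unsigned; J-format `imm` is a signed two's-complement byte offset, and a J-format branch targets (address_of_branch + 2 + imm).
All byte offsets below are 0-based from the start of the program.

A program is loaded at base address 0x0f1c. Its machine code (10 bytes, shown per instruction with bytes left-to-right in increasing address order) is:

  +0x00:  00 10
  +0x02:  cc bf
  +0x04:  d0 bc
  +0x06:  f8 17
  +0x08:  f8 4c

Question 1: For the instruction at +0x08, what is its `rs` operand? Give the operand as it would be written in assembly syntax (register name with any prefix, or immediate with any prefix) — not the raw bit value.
$15

off 0x08: read f8 4c as little → 0x4cf8
  top 5b → 0x9 → ld [RR]
  rd@[10:7]=0x9 ⇒ $9
  rs@[6:3]=0xf ⇒ $15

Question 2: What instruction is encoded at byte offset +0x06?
@+06  little-endian(f8 17) = 0x17f8
  opcode bits[15:11]=0x2: b/J
  [10:0] imm=2040 (s11→-8) = #-8

b #-8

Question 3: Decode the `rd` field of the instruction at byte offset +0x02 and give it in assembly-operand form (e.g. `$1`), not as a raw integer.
$15

off 0x02: read cc bf as little → 0xbfcc
  op=0xbfcc>>11=0x17 ⇒ andi (RI)
  rd@[10:7]=0xf ⇒ $15
  imm@[6:0]=0x4c ⇒ #76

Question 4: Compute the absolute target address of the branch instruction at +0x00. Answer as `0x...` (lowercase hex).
off 0x00: read 00 10 as little → 0x1000
  opcode bits[15:11]=0x2: b/J
  imm: (w>>0)&0x7ff=0x0 → #0
  target = base 0x0f1c + off 0x00 + 2 + imm 0 = 0x0f1e

0x0f1e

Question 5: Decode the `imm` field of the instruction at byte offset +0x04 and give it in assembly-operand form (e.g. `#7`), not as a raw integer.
[04] d0 bc → 0xbcd0
  opcode bits[15:11]=0x17: andi/RI
  rd@[10:7]=0x9 ⇒ $9
  imm@[6:0]=0x50 ⇒ #80

#80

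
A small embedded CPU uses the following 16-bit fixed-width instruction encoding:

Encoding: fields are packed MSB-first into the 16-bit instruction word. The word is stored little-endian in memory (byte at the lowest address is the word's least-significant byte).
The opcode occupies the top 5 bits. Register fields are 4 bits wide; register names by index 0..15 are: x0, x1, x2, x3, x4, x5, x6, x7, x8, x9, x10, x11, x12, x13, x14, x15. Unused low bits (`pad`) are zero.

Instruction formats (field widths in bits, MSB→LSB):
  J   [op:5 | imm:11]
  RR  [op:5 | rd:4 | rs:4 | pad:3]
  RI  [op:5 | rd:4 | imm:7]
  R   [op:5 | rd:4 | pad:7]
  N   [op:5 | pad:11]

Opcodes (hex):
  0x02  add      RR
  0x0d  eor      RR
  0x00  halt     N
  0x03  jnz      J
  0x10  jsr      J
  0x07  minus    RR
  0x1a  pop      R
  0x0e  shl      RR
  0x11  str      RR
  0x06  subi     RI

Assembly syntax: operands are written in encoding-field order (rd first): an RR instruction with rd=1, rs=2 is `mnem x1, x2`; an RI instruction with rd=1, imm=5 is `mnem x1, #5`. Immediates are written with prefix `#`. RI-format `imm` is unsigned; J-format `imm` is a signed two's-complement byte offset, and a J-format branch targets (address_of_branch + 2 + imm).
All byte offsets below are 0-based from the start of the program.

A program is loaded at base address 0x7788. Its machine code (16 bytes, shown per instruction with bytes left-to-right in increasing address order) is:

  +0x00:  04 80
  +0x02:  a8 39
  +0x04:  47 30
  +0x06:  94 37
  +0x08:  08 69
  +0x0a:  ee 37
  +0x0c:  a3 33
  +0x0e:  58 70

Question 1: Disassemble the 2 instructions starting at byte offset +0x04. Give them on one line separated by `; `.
subi x0, #71; subi x15, #20

[04] 47 30 → 0x3047
  op=0x3047>>11=0x6 ⇒ subi (RI)
  rd: (w>>7)&0xf=0x0 → x0
  imm: (w>>0)&0x7f=0x47 → #71
[06] 94 37 → 0x3794
  op=0x3794>>11=0x6 ⇒ subi (RI)
  rd: (w>>7)&0xf=0xf → x15
  imm: (w>>0)&0x7f=0x14 → #20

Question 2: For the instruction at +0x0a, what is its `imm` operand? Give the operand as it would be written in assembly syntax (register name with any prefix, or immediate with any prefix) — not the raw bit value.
+0x0a: ee 37 ⇒ word 0x37ee (little)
  opcode bits[15:11]=0x6: subi/RI
  rd@[10:7]=0xf ⇒ x15
  imm@[6:0]=0x6e ⇒ #110

#110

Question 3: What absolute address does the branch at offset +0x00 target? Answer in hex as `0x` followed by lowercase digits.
+0x00: 04 80 ⇒ word 0x8004 (little)
  opcode bits[15:11]=0x10: jsr/J
  [10:0] imm=4 = #4
  target = base 0x7788 + off 0x00 + 2 + imm 4 = 0x778e

0x778e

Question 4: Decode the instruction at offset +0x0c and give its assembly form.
subi x7, #35

[0c] a3 33 → 0x33a3
  opcode bits[15:11]=0x6: subi/RI
  rd@[10:7]=0x7 ⇒ x7
  imm@[6:0]=0x23 ⇒ #35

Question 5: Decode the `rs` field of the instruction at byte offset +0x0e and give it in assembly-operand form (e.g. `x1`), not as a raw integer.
off 0x0e: read 58 70 as little → 0x7058
  opcode bits[15:11]=0xe: shl/RR
  rd: (w>>7)&0xf=0x0 → x0
  rs: (w>>3)&0xf=0xb → x11

x11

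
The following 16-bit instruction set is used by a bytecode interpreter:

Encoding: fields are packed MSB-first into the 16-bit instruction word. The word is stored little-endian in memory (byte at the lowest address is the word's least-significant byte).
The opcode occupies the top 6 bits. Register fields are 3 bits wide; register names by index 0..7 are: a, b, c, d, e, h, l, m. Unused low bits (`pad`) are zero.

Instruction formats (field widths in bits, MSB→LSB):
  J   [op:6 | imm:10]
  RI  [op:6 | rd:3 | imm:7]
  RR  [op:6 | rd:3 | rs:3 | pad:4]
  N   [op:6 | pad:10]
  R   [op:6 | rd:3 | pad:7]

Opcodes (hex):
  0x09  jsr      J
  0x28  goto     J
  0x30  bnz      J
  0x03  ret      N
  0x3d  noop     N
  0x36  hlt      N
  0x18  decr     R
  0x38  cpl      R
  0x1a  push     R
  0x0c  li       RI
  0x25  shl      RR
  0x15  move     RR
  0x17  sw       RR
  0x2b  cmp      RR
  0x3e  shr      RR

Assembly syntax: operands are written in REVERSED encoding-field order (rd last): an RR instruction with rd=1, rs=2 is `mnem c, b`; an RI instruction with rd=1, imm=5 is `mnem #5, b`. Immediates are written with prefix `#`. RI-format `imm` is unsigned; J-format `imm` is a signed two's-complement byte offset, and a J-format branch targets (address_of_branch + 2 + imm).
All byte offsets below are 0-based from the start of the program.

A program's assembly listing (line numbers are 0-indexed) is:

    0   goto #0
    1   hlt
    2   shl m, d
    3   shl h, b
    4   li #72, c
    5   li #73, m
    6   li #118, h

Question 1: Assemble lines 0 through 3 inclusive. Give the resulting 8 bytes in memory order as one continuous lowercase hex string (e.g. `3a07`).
line 0 (goto): pack op=0x28:6|imm=0:10 = 0xa000; little→ 00 a0
line 1 (hlt): pack op=0x36:6|pad=0:10 = 0xd800; little→ 00 d8
line 2 (shl): pack op=0x25:6|rd=3:3|rs=7:3|pad=0:4 = 0x95f0; little→ f0 95
line 3 (shl): pack op=0x25:6|rd=1:3|rs=5:3|pad=0:4 = 0x94d0; little→ d0 94

00a000d8f095d094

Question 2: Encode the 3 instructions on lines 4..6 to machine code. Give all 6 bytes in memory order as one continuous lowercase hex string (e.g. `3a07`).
4831c933f632

L4: li op=0xc:6|rd=2:3|imm=72:7 ⇒ 0x3148 ⇒ little 48 31
L5: li op=0xc:6|rd=7:3|imm=73:7 ⇒ 0x33c9 ⇒ little c9 33
L6: li op=0xc:6|rd=5:3|imm=118:7 ⇒ 0x32f6 ⇒ little f6 32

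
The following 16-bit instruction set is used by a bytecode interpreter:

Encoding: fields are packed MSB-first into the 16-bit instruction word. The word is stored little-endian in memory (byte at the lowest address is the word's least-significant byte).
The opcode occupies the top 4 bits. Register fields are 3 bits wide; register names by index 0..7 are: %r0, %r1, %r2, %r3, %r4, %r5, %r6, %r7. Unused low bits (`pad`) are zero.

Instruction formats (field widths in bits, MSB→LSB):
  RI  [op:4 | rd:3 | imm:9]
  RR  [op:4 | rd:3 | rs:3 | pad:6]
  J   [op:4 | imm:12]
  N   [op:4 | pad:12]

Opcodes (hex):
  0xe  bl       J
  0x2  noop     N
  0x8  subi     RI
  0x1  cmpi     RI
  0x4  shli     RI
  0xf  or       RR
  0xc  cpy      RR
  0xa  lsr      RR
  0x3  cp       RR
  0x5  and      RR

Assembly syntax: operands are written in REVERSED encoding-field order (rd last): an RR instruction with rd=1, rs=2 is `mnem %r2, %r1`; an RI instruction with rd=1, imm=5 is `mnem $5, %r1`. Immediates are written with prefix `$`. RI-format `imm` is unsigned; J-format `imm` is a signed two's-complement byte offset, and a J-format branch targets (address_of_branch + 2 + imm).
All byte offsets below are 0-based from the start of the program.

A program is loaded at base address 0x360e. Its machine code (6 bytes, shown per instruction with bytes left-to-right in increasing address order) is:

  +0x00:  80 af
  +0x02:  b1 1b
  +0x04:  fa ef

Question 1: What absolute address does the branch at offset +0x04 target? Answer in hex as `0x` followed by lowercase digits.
@+04  little-endian(fa ef) = 0xeffa
  opcode bits[15:12]=0xe: bl/J
  imm@[11:0]=0xffa (s12→-6) ⇒ $-6
  target = base 0x360e + off 0x04 + 2 + imm -6 = 0x360e

0x360e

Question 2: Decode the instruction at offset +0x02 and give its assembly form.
@+02  little-endian(b1 1b) = 0x1bb1
  top 4b → 0x1 → cmpi [RI]
  [11:9] rd=5 = %r5
  [8:0] imm=433 = $433

cmpi $433, %r5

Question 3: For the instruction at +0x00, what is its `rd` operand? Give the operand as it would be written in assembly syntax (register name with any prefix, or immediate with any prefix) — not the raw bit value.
[00] 80 af → 0xaf80
  top 4b → 0xa → lsr [RR]
  rd@[11:9]=0x7 ⇒ %r7
  rs@[8:6]=0x6 ⇒ %r6

%r7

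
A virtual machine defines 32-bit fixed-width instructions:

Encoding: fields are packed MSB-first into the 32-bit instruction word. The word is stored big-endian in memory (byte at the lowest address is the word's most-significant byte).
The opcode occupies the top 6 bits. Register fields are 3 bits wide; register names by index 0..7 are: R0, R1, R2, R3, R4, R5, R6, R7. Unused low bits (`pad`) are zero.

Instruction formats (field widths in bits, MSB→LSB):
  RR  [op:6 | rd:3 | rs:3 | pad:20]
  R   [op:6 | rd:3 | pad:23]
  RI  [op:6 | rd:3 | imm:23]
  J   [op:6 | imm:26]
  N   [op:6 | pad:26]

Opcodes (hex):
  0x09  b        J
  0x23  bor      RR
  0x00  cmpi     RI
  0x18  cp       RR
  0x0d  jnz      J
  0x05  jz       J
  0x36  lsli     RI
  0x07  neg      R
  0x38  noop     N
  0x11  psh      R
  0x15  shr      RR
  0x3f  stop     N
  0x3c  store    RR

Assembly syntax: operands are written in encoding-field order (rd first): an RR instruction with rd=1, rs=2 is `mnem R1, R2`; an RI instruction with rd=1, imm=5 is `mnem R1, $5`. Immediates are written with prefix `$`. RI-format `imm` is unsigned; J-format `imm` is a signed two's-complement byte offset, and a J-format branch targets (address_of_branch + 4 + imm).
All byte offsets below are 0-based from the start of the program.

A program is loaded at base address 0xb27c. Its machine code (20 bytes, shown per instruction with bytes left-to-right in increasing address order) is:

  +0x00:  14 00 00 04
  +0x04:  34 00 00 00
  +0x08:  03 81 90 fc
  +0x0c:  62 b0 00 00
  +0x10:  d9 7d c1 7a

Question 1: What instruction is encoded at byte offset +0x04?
off 0x04: read 34 00 00 00 as big → 0x34000000
  op=0x34000000>>26=0xd ⇒ jnz (J)
  imm: (w>>0)&0x3ffffff=0x0 → $0

jnz $0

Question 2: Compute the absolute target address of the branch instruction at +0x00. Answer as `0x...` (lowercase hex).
[00] 14 00 00 04 → 0x14000004
  opcode bits[31:26]=0x5: jz/J
  [25:0] imm=4 = $4
  target = base 0xb27c + off 0x00 + 4 + imm 4 = 0xb284

0xb284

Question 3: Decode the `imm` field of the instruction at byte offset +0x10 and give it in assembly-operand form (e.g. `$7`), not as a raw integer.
$8241530

@+10  big-endian(d9 7d c1 7a) = 0xd97dc17a
  op=0xd97dc17a>>26=0x36 ⇒ lsli (RI)
  rd@[25:23]=0x2 ⇒ R2
  imm@[22:0]=0x7dc17a ⇒ $8241530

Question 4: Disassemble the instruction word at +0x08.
+0x08: 03 81 90 fc ⇒ word 0x038190fc (big)
  opcode bits[31:26]=0x0: cmpi/RI
  rd@[25:23]=0x7 ⇒ R7
  imm@[22:0]=0x190fc ⇒ $102652

cmpi R7, $102652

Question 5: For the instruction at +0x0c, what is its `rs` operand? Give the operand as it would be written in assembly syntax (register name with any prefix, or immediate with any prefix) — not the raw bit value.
R3

[0c] 62 b0 00 00 → 0x62b00000
  top 6b → 0x18 → cp [RR]
  [25:23] rd=5 = R5
  [22:20] rs=3 = R3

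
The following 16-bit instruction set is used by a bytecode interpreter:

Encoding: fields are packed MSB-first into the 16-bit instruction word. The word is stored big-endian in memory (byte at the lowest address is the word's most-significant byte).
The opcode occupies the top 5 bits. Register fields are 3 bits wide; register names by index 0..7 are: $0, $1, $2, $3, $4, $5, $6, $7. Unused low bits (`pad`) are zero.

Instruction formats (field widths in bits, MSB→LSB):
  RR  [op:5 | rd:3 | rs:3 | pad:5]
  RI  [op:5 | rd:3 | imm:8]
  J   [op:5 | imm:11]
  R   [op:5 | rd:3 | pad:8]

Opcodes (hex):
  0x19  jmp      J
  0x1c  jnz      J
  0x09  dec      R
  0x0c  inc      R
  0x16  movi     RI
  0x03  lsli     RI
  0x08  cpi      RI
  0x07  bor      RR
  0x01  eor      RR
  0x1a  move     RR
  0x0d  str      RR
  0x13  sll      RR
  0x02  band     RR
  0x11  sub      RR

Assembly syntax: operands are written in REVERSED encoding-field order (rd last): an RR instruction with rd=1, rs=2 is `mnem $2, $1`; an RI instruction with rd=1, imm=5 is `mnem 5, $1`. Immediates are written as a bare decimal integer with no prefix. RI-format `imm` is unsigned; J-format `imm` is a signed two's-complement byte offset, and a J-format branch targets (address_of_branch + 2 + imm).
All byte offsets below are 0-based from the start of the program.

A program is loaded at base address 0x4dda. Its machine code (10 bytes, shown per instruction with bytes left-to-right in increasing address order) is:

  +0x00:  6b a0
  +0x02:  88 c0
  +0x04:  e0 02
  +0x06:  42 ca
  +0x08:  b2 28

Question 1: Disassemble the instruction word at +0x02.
sub $6, $0

[02] 88 c0 → 0x88c0
  opcode bits[15:11]=0x11: sub/RR
  rd@[10:8]=0x0 ⇒ $0
  rs@[7:5]=0x6 ⇒ $6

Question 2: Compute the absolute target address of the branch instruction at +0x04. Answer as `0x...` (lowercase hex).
+0x04: e0 02 ⇒ word 0xe002 (big)
  top 5b → 0x1c → jnz [J]
  [10:0] imm=2 = 2
  target = base 0x4dda + off 0x04 + 2 + imm 2 = 0x4de2

0x4de2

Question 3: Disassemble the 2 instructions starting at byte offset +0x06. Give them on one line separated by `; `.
cpi 202, $2; movi 40, $2

off 0x06: read 42 ca as big → 0x42ca
  op=0x42ca>>11=0x8 ⇒ cpi (RI)
  rd: (w>>8)&0x7=0x2 → $2
  imm: (w>>0)&0xff=0xca → 202
off 0x08: read b2 28 as big → 0xb228
  op=0xb228>>11=0x16 ⇒ movi (RI)
  rd: (w>>8)&0x7=0x2 → $2
  imm: (w>>0)&0xff=0x28 → 40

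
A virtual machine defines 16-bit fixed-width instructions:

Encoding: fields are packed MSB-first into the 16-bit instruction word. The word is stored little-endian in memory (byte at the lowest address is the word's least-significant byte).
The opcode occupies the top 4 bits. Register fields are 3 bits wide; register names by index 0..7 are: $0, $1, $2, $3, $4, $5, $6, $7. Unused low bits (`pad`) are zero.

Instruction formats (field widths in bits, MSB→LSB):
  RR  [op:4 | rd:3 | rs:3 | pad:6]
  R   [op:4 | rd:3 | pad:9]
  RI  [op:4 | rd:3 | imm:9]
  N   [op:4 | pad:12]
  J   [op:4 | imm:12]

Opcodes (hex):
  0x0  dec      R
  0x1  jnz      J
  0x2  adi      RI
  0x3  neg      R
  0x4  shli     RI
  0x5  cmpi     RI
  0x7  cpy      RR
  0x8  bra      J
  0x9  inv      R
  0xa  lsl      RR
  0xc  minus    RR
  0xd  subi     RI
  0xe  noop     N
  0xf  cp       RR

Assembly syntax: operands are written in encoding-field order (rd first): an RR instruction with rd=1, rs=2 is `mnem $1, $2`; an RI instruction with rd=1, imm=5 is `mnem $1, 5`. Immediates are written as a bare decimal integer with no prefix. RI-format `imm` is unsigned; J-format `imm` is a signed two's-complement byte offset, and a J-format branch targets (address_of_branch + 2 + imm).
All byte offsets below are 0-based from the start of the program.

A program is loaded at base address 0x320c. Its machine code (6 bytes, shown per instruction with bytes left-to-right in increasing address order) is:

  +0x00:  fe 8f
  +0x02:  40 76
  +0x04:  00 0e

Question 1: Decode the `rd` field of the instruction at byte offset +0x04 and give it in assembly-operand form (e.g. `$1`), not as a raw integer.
$7

@+04  little-endian(00 0e) = 0x0e00
  opcode bits[15:12]=0x0: dec/R
  rd: (w>>9)&0x7=0x7 → $7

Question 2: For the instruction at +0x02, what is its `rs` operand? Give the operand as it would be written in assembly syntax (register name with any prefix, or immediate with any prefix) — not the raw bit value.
$1

@+02  little-endian(40 76) = 0x7640
  opcode bits[15:12]=0x7: cpy/RR
  rd: (w>>9)&0x7=0x3 → $3
  rs: (w>>6)&0x7=0x1 → $1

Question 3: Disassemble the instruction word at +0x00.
off 0x00: read fe 8f as little → 0x8ffe
  top 4b → 0x8 → bra [J]
  imm: (w>>0)&0xfff=0xffe (s12→-2) → -2

bra -2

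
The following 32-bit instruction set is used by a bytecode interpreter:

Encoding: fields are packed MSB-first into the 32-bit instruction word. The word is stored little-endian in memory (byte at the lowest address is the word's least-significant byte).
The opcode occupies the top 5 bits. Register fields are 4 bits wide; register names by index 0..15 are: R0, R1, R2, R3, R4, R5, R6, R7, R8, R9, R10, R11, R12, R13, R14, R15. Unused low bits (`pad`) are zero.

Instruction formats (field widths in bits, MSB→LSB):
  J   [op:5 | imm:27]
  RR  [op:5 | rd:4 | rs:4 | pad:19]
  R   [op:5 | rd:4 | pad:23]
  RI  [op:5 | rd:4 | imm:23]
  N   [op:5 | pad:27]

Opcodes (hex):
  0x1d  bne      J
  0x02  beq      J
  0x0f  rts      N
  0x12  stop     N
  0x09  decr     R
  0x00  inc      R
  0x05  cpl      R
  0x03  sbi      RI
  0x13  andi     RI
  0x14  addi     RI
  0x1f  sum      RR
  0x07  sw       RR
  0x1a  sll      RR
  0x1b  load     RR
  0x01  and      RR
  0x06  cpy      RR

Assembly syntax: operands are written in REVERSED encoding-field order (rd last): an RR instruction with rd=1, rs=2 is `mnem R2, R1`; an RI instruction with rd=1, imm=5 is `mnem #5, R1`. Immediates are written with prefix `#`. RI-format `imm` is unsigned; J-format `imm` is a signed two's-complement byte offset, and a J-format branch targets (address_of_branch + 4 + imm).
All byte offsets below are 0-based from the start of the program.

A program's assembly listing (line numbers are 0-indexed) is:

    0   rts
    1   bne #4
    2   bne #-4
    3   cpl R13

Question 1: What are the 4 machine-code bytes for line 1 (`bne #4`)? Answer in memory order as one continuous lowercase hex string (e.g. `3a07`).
line 1 (bne): pack op=0x1d:5|imm=4:27 = 0xe8000004; little→ 04 00 00 e8

040000e8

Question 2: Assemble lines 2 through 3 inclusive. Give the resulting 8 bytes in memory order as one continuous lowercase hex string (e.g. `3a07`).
fcffffef0000802e

2. bne fields op=0x1d:5|imm=-4:27 → word effffffch → fc ff ff ef
3. cpl fields op=0x5:5|rd=13:4|pad=0:23 → word 2e800000h → 00 00 80 2e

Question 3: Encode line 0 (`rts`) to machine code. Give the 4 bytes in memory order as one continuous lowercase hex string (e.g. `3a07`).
line 0 (rts): pack op=0xf:5|pad=0:27 = 0x78000000; little→ 00 00 00 78

00000078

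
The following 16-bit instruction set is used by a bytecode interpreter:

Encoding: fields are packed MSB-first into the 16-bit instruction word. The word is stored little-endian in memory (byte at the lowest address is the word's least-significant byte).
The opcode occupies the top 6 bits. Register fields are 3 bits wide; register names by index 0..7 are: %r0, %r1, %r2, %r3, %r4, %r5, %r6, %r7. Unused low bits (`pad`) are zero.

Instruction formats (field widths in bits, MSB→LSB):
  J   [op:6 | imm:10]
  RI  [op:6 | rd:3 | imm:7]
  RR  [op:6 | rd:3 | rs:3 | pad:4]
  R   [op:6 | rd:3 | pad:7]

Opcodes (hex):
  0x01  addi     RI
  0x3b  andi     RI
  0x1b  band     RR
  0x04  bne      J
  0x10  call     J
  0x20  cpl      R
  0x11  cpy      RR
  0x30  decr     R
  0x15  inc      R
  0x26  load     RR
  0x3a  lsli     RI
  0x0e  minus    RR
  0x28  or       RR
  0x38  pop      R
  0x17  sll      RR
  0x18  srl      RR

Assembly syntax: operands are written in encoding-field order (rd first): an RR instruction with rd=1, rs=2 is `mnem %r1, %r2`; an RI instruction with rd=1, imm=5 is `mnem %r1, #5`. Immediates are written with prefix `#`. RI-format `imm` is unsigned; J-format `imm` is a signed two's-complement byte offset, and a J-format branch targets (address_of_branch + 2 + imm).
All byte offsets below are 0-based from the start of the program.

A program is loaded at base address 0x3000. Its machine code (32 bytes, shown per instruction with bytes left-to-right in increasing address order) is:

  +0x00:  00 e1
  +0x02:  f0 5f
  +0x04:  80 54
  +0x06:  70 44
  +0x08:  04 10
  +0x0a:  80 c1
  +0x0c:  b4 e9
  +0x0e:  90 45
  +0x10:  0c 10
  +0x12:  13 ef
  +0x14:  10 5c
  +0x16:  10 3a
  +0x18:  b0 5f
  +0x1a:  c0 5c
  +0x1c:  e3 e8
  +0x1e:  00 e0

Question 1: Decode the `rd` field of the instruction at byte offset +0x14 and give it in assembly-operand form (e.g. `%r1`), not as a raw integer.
%r0

off 0x14: read 10 5c as little → 0x5c10
  opcode bits[15:10]=0x17: sll/RR
  rd@[9:7]=0x0 ⇒ %r0
  rs@[6:4]=0x1 ⇒ %r1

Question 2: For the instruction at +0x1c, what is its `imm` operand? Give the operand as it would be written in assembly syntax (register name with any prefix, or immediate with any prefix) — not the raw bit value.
#99

+0x1c: e3 e8 ⇒ word 0xe8e3 (little)
  top 6b → 0x3a → lsli [RI]
  [9:7] rd=1 = %r1
  [6:0] imm=99 = #99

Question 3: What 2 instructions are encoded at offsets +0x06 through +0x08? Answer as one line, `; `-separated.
cpy %r0, %r7; bne #4

off 0x06: read 70 44 as little → 0x4470
  top 6b → 0x11 → cpy [RR]
  rd: (w>>7)&0x7=0x0 → %r0
  rs: (w>>4)&0x7=0x7 → %r7
off 0x08: read 04 10 as little → 0x1004
  top 6b → 0x4 → bne [J]
  imm: (w>>0)&0x3ff=0x4 → #4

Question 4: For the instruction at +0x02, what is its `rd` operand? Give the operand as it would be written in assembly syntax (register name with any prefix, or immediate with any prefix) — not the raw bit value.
%r7

@+02  little-endian(f0 5f) = 0x5ff0
  top 6b → 0x17 → sll [RR]
  rd@[9:7]=0x7 ⇒ %r7
  rs@[6:4]=0x7 ⇒ %r7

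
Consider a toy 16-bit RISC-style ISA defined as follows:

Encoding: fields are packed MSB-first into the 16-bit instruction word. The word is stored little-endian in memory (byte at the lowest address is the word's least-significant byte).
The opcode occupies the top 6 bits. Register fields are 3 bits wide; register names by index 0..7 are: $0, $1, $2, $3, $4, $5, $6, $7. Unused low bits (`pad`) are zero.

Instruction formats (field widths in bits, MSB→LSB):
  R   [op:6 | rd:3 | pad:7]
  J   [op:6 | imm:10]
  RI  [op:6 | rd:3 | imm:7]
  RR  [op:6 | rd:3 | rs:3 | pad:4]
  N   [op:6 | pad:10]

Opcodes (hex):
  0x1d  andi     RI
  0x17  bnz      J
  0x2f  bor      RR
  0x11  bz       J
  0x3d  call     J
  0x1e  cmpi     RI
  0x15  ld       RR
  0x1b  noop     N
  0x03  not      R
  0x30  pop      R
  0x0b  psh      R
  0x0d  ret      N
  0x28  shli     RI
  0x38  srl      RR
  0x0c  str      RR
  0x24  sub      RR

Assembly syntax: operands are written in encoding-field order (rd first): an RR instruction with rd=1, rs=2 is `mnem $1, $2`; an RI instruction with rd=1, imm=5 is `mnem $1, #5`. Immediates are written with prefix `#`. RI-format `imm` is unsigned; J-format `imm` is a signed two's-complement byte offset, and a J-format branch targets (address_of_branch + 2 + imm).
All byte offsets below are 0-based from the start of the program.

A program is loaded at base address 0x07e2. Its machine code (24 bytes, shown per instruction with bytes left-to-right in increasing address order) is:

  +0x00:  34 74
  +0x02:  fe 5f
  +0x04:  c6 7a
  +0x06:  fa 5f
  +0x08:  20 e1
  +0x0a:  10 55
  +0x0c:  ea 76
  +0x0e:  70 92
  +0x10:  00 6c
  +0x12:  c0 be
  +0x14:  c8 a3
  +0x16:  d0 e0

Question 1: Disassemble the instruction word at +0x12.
+0x12: c0 be ⇒ word 0xbec0 (little)
  top 6b → 0x2f → bor [RR]
  rd@[9:7]=0x5 ⇒ $5
  rs@[6:4]=0x4 ⇒ $4

bor $5, $4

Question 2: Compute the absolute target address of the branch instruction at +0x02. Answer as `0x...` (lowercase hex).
0x07e4

@+02  little-endian(fe 5f) = 0x5ffe
  op=0x5ffe>>10=0x17 ⇒ bnz (J)
  imm@[9:0]=0x3fe (s10→-2) ⇒ #-2
  target = base 0x07e2 + off 0x02 + 2 + imm -2 = 0x07e4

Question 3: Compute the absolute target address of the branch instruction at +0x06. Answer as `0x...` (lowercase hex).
off 0x06: read fa 5f as little → 0x5ffa
  opcode bits[15:10]=0x17: bnz/J
  [9:0] imm=1018 (s10→-6) = #-6
  target = base 0x07e2 + off 0x06 + 2 + imm -6 = 0x07e4

0x07e4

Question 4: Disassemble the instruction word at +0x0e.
sub $4, $7

off 0x0e: read 70 92 as little → 0x9270
  top 6b → 0x24 → sub [RR]
  [9:7] rd=4 = $4
  [6:4] rs=7 = $7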